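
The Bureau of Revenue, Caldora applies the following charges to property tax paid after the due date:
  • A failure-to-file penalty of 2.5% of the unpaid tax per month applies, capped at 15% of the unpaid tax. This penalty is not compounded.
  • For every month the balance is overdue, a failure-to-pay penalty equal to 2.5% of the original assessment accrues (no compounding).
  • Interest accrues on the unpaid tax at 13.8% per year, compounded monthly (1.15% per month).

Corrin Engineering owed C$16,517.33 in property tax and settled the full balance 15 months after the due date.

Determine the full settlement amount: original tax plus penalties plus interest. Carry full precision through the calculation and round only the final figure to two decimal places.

C$28,279.37

Failure-to-file: 15 × 2.5% × C$16,517.33 = C$6,194.00…, capped at 15% × C$16,517.33 = C$2,477.60…
Failure-to-pay penalty = 2.5% × C$16,517.33 × 15 mo = C$6,194.00…
Interest: C$16,517.33 × ((1 + 0.0115)^15 − 1) = C$16,517.33 × 0.1871027… = C$3,090.4377…
Total = C$16,517.33 + C$8,671.5983… + C$3,090.4377… = C$28,279.37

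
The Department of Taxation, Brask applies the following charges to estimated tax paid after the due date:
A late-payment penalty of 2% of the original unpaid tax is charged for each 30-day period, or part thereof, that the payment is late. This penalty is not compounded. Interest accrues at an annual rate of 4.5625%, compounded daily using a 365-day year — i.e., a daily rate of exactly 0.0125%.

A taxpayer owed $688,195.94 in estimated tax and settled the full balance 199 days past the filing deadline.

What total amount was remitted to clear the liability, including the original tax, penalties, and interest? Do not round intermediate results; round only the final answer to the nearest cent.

Penalty periods: ⌈199/30⌉ = 7; penalty = 7 × 2% × $688,195.94 = $96,347.43…
Interest: $688,195.94 × ((1 + 0.000125)^199 − 1) = $688,195.94 × 0.02518537… = $17,332.4697…
Total = $688,195.94 + $96,347.4316 + $17,332.4697… = $801,875.84

$801,875.84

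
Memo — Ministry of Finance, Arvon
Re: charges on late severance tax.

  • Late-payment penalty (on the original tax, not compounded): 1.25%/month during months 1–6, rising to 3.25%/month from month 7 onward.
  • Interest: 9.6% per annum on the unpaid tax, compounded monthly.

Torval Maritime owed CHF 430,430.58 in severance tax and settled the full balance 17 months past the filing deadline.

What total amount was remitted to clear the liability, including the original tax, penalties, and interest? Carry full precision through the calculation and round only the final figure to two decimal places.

Penalty, months 1–6: 6 × 1.25% × CHF 430,430.58 = CHF 32,282.29…
Penalty, months 7–17: 11 × 3.25% × CHF 430,430.58 = CHF 153,878.93…
Interest (9.6%/yr ÷ 12 = 0.8%/month): CHF 430,430.58 × ((1 + 0.008)^17 − 1) = CHF 62,439.1701…
Total = CHF 430,430.58 + CHF 186,161.2259… + CHF 62,439.1701… = CHF 679,030.98

CHF 679,030.98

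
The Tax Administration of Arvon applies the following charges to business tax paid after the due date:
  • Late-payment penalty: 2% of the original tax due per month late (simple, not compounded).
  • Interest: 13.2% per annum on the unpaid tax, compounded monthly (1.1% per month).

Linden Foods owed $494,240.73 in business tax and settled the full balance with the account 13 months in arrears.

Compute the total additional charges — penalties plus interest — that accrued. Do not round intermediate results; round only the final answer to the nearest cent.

Late-payment penalty: 13 × 2% × $494,240.73 = $128,502.59…
Interest: $494,240.73 × ((1 + 0.011)^13 − 1) = $494,240.73 × 0.1528293… = $75,534.4869…
Penalties + interest = $128,502.5898 + $75,534.4869… = $204,037.08

$204,037.08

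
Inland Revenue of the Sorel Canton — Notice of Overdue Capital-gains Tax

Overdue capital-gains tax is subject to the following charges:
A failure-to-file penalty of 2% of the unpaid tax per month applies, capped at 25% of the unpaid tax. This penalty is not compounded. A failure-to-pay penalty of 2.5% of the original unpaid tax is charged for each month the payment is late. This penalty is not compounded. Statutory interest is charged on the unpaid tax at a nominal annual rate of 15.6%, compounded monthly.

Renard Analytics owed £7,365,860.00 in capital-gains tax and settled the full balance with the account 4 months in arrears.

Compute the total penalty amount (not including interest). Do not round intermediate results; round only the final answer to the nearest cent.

Failure-to-file: 4 × 2% × £7,365,860.00 = £589,268.80 (under the 25% cap)
Failure-to-pay penalty: 4 × 2.5% × £7,365,860.00 = £736,586.00
Total penalty = £589,268.80 + £736,586.00 = £1,325,854.80

£1,325,854.80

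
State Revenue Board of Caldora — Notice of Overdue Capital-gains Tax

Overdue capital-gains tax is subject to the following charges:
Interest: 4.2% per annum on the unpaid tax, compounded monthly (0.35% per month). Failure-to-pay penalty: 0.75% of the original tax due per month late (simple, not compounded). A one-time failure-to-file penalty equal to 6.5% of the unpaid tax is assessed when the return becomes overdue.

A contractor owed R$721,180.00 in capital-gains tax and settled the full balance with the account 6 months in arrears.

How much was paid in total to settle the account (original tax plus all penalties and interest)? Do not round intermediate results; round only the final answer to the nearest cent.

R$815,787.72

Failure-to-file penalty: 6.5% × R$721,180.00 = R$46,876.70
Failure-to-pay penalty = 0.75% × R$721,180.00 × 6 mo = R$32,453.10
Interest: R$721,180.00 × ((1 + 0.0035)^6 − 1) = R$721,180.00 × 0.0211846… = R$15,277.9169…
Total = R$721,180.00 + R$79,329.8000 + R$15,277.9169… = R$815,787.72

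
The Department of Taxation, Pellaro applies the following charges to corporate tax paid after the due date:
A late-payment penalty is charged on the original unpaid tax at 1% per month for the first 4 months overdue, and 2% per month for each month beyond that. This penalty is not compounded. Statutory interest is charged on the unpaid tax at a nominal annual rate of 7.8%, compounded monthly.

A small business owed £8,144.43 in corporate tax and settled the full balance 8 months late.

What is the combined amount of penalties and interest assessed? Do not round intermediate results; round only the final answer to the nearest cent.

£1,410.60

Penalty, months 1–4: 4 × 1% × £8,144.43 = £325.78…
Penalty, months 5–8: 4 × 2% × £8,144.43 = £651.55…
Interest (7.8%/yr ÷ 12 = 0.65%/month): £8,144.43 × ((1 + 0.0065)^8 − 1) = £433.2715…
Penalties + interest = £977.3316 + £433.2715… = £1,410.60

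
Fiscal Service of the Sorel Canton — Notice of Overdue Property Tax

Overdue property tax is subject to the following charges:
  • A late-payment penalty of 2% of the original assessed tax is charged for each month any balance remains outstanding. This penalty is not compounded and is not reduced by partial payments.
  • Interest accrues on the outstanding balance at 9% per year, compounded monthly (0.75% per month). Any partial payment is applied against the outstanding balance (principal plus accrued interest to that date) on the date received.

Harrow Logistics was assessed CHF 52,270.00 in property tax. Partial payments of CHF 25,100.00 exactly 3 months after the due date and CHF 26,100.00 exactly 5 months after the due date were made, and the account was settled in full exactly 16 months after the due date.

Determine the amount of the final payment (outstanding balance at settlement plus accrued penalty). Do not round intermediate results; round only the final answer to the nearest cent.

Balance at month 3: CHF 52,270.0000 × (1 + 0.0075)^3 = CHF 53,454.9176…
After CHF 25,100.00 payment: CHF 53,454.9176… − CHF 25,100.00 = CHF 28,354.9176…
Balance at month 5: CHF 28,354.9176… × (1 + 0.0075)^2 = CHF 28,781.8363…
After CHF 26,100.00 payment: CHF 28,781.8363… − CHF 26,100.00 = CHF 2,681.8363…
Balance at month 16: CHF 2,681.8363… × (1 + 0.0075)^11 = CHF 2,911.5743…
Penalty: 16 × 2% × CHF 52,270.00 = CHF 16,726.40
Final settlement = outstanding balance + penalty = CHF 2,911.5743… + CHF 16,726.40 = CHF 19,637.97

CHF 19,637.97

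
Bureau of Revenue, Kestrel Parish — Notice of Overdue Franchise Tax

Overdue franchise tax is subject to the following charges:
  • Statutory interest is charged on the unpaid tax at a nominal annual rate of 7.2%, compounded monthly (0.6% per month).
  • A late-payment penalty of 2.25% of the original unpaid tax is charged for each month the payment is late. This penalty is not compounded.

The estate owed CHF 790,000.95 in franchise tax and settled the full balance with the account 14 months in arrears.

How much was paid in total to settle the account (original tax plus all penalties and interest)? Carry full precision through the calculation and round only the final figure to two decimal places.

CHF 1,107,862.52

Late-payment penalty: 14 × 2.25% × CHF 790,000.95 = CHF 248,850.30…
Interest: CHF 790,000.95 × ((1 + 0.006)^14 − 1) = CHF 790,000.95 × 0.0873559… = CHF 69,011.2732…
Total = CHF 790,000.95 + CHF 248,850.2993… + CHF 69,011.2732… = CHF 1,107,862.52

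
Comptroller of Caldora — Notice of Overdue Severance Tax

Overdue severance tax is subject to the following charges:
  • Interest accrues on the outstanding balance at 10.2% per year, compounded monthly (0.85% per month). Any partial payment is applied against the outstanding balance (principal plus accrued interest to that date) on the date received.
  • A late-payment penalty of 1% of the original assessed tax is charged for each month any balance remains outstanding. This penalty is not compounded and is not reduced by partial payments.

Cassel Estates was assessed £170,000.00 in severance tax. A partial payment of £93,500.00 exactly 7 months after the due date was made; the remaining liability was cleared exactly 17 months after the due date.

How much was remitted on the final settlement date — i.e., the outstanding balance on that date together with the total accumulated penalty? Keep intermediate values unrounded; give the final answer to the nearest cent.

Balance at month 7: £170,000.0000 × (1 + 0.0085)^7 = £180,376.6178…
After £93,500.00 payment: £180,376.6178… − £93,500.00 = £86,876.6178…
Balance at month 17: £86,876.6178… × (1 + 0.0085)^10 = £94,550.0865…
Penalty: 17 × 1% × £170,000.00 = £28,900.00
Final settlement = outstanding balance + penalty = £94,550.0865… + £28,900.00 = £123,450.09

£123,450.09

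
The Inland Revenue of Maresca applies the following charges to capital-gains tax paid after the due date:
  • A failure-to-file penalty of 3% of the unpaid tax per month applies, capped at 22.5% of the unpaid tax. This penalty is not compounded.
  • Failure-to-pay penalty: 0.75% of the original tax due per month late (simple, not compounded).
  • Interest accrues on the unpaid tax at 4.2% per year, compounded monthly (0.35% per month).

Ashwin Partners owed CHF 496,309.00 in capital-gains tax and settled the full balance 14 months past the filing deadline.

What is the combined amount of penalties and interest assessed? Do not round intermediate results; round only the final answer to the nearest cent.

CHF 188,662.19

Failure-to-file: 14 × 3% × CHF 496,309.00 = CHF 208,449.78, capped at 22.5% × CHF 496,309.00 = CHF 111,669.53…
Failure-to-pay penalty: 14 × 0.75% × CHF 496,309.00 = CHF 52,112.45…
Interest: CHF 496,309.00 × ((1 + 0.0035)^14 − 1) = CHF 496,309.00 × 0.0501305… = CHF 24,880.2222…
Penalties + interest = CHF 163,781.9700 + CHF 24,880.2222… = CHF 188,662.19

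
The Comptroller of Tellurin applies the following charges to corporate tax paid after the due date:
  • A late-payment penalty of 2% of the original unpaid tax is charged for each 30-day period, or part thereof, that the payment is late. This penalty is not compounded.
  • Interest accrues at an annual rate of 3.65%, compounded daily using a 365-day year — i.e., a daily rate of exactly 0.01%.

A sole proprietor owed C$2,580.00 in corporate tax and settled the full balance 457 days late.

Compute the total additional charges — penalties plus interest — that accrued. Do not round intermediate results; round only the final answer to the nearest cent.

C$946.24

Penalty periods: ⌈457/30⌉ = 16; penalty = 16 × 2% × C$2,580.00 = C$825.60
Interest: C$2,580.00 × ((1 + 0.0001)^457 − 1) = C$2,580.00 × 0.04675794… = C$120.6355…
Penalties + interest = C$825.6000 + C$120.6355… = C$946.24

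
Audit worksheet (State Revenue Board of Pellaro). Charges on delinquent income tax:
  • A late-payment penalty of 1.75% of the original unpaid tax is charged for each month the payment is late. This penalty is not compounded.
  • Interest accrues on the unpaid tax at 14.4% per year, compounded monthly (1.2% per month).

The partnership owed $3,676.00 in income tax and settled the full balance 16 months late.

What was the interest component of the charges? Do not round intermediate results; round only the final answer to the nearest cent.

$773.01

Interest: $3,676.00 × ((1 + 0.012)^16 − 1) = $3,676.00 × 0.2102865… = $773.0133…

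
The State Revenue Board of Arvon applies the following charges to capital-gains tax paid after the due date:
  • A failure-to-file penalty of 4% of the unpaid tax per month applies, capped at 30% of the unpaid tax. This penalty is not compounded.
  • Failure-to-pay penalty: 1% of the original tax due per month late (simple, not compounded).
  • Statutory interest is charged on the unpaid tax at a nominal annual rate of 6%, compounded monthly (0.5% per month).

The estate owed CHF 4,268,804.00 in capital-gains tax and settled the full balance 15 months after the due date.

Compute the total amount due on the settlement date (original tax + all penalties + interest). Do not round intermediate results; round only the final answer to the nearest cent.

CHF 6,521,378.18

Failure-to-file: 15 × 4% × CHF 4,268,804.00 = CHF 2,561,282.40, capped at 30% × CHF 4,268,804.00 = CHF 1,280,641.20
Failure-to-pay penalty = 1% × CHF 4,268,804.00 × 15 mo = CHF 640,320.60
Interest: CHF 4,268,804.00 × ((1 + 0.005)^15 − 1) = CHF 4,268,804.00 × 0.0776827… = CHF 331,612.3809…
Total = CHF 4,268,804.00 + CHF 1,920,961.8000 + CHF 331,612.3809… = CHF 6,521,378.18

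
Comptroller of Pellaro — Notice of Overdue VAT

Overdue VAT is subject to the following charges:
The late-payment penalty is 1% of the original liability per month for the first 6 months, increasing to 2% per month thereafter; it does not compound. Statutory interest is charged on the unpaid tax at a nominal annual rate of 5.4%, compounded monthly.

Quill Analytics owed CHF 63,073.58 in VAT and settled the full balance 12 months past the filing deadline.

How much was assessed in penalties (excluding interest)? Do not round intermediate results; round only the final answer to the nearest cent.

CHF 11,353.24

Penalty, months 1–6: 6 × 1% × CHF 63,073.58 = CHF 3,784.41…
Penalty, months 7–12: 6 × 2% × CHF 63,073.58 = CHF 7,568.83…
Total penalty = CHF 3,784.41… + CHF 7,568.83… = CHF 11,353.24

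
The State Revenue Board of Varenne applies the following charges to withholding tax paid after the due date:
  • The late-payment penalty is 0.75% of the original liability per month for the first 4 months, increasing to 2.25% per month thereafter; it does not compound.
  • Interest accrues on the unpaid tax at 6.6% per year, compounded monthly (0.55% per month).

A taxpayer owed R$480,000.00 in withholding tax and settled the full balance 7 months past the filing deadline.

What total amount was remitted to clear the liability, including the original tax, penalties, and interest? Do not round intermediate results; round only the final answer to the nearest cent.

Penalty, months 1–4: 4 × 0.75% × R$480,000.00 = R$14,400.00
Penalty, months 5–7: 3 × 2.25% × R$480,000.00 = R$32,400.00
Interest: R$480,000.00 × ((1 + 0.0055)^7 − 1) = R$480,000.00 × 0.0391411… = R$18,787.7305…
Total = R$480,000.00 + R$46,800.0000 + R$18,787.7305… = R$545,587.73

R$545,587.73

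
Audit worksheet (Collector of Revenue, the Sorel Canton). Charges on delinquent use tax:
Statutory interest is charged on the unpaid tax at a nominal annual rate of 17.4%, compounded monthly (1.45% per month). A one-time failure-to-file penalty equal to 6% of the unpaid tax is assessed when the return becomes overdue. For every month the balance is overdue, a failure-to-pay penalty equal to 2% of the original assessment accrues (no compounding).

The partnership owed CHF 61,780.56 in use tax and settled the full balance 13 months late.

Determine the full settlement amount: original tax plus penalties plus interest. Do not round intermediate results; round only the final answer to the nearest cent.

Failure-to-file penalty: 6% × CHF 61,780.56 = CHF 3,706.83…
Failure-to-pay penalty: 13 × 2% × CHF 61,780.56 = CHF 16,062.95…
Interest: CHF 61,780.56 × ((1 + 0.0145)^13 − 1) = CHF 61,780.56 × 0.2058039… = CHF 12,714.6774…
Total = CHF 61,780.56 + CHF 19,769.7792 + CHF 12,714.6774… = CHF 94,265.02

CHF 94,265.02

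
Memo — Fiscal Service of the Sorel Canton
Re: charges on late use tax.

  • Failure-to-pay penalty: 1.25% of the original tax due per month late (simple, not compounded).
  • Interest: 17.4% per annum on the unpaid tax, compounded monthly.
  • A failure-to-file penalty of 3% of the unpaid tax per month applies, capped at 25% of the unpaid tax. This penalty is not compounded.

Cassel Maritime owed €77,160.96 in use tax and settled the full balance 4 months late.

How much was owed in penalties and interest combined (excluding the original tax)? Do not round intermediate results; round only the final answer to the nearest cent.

Failure-to-file: 4 × 3% × €77,160.96 = €9,259.32… (under the 25% cap)
Failure-to-pay penalty = 1.25% × €77,160.96 × 4 mo = €3,858.05…
Interest (17.4%/yr ÷ 12 = 1.45%/month): €77,160.96 × ((1 + 0.0145)^4 − 1) = €4,573.6186…
Penalties + interest = €13,117.3632 + €4,573.6186… = €17,690.98

€17,690.98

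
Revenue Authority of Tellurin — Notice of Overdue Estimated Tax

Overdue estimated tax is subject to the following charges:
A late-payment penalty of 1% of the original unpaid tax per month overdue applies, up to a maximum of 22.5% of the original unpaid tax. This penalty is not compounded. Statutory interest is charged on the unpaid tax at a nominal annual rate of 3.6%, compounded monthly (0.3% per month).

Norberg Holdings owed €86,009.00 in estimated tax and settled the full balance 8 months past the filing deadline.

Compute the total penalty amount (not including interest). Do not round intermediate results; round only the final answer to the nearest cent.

Penalty: 8 × 1% × €86,009.00 = €6,880.72 (below the 22.5% cap of €19,352.03…)

€6,880.72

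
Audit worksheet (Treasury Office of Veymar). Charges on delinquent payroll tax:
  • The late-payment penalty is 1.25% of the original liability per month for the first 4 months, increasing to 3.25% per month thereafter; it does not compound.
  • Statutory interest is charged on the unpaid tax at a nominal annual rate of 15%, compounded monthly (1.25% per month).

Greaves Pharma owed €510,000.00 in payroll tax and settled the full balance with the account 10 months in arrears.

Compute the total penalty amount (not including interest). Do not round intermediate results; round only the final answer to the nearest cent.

€124,950.00

Penalty, months 1–4: 4 × 1.25% × €510,000.00 = €25,500.00
Penalty, months 5–10: 6 × 3.25% × €510,000.00 = €99,450.00
Total penalty = €25,500.00 + €99,450.00 = €124,950.00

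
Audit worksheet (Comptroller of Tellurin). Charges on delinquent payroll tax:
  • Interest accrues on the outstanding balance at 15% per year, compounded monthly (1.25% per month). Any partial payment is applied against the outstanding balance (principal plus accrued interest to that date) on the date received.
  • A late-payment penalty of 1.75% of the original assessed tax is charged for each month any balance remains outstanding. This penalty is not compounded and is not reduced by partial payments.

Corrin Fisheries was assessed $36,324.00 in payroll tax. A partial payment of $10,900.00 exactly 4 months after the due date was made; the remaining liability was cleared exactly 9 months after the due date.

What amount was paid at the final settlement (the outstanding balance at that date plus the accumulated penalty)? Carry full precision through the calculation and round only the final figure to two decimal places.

$34,743.38

Balance at month 4: $36,324.0000 × (1 + 0.0125)^4 = $38,174.5384…
After $10,900.00 payment: $38,174.5384… − $10,900.00 = $27,274.5384…
Balance at month 9: $27,274.5384… × (1 + 0.0125)^5 = $29,022.3496…
Penalty: 9 × 1.75% × $36,324.00 = $5,721.03
Final settlement = outstanding balance + penalty = $29,022.3496… + $5,721.03 = $34,743.38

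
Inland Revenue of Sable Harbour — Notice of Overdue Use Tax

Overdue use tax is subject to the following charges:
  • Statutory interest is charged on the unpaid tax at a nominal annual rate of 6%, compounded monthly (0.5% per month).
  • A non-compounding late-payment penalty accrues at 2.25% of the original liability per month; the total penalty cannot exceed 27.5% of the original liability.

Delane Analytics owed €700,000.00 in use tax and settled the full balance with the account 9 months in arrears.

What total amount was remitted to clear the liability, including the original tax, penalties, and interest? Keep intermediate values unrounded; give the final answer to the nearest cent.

€873,887.41

Penalty: 9 × 2.25% × €700,000.00 = €141,750.00 (below the 27.5% cap of €192,500.00)
Interest: €700,000.00 × ((1 + 0.005)^9 − 1) = €700,000.00 × 0.0459106… = €32,137.4054…
Total = €700,000.00 + €141,750.0000 + €32,137.4054… = €873,887.41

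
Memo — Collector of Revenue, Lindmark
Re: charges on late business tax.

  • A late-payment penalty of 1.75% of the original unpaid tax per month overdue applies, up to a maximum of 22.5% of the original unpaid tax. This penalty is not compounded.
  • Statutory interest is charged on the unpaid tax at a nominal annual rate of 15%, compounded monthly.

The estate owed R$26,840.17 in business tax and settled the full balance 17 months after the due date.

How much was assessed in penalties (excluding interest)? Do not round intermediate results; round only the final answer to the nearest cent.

Penalty (uncapped): 17 × 1.75% × R$26,840.17 = R$7,984.95…; cap = 22.5% × R$26,840.17 = R$6,039.04… → penalty = R$6,039.04…

R$6,039.04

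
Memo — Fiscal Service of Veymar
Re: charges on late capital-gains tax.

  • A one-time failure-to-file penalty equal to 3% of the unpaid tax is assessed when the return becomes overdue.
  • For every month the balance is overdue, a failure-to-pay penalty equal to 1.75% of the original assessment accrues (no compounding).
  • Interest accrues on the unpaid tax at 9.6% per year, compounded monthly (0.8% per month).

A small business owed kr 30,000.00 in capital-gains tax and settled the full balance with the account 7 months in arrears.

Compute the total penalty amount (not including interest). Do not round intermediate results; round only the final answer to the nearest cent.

Failure-to-file penalty: 3% × kr 30,000.00 = kr 900.00
Failure-to-pay penalty: 7 × 1.75% × kr 30,000.00 = kr 3,675.00
Total penalty = kr 900.00 + kr 3,675.00 = kr 4,575.00

kr 4,575.00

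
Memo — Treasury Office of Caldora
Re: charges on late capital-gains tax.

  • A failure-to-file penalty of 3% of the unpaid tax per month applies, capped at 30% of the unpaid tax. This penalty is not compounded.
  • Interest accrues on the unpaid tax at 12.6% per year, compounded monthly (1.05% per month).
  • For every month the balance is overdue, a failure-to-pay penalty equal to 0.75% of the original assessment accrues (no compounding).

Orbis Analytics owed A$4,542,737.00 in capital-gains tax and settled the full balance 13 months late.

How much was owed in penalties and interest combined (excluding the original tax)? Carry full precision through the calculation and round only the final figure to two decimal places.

A$2,466,431.07

Failure-to-file: 13 × 3% × A$4,542,737.00 = A$1,771,667.43, capped at 30% × A$4,542,737.00 = A$1,362,821.10
Failure-to-pay penalty: 13 × 0.75% × A$4,542,737.00 = A$442,916.86…
Interest: A$4,542,737.00 × ((1 + 0.0105)^13 − 1) = A$4,542,737.00 × 0.1454394… = A$660,693.1172…
Penalties + interest = A$1,805,737.9575 + A$660,693.1172… = A$2,466,431.07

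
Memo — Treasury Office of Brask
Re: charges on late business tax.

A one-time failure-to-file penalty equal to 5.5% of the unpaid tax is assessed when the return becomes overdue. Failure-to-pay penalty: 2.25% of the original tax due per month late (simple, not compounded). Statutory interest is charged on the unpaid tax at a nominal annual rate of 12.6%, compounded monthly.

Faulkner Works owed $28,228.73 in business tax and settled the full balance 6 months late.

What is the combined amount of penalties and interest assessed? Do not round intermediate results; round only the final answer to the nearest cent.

Failure-to-file penalty: 5.5% × $28,228.73 = $1,552.58…
Failure-to-pay penalty = 2.25% × $28,228.73 × 6 mo = $3,810.88…
Interest (12.6%/yr ÷ 12 = 1.05%/month): $28,228.73 × ((1 + 0.0105)^6 − 1) = $1,825.7520…
Penalties + interest = $5,363.4587 + $1,825.7520… = $7,189.21

$7,189.21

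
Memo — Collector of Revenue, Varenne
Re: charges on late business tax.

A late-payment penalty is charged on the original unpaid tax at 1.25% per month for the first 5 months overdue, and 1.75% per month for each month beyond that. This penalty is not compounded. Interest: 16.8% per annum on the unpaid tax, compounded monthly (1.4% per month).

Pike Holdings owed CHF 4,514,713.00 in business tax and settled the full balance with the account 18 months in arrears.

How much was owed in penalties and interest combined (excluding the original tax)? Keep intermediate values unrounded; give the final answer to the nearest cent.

CHF 2,593,022.74

Penalty, months 1–5: 5 × 1.25% × CHF 4,514,713.00 = CHF 282,169.56…
Penalty, months 6–18: 13 × 1.75% × CHF 4,514,713.00 = CHF 1,027,097.21…
Interest: CHF 4,514,713.00 × ((1 + 0.014)^18 − 1) = CHF 4,514,713.00 × 0.2843494… = CHF 1,283,755.9699…
Penalties + interest = CHF 1,309,266.7700 + CHF 1,283,755.9699… = CHF 2,593,022.74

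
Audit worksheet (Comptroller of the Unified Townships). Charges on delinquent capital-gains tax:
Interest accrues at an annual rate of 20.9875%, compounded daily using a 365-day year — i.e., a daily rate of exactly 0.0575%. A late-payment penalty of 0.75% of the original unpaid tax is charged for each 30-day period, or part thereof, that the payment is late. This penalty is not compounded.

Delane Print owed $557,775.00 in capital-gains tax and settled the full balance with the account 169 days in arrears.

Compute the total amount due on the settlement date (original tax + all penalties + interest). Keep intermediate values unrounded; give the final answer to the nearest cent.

$639,780.44

Penalty periods: ⌈169/30⌉ = 6; penalty = 6 × 0.75% × $557,775.00 = $25,099.88…
Interest: $557,775.00 × ((1 + 0.000575)^169 − 1) = $557,775.00 × 0.10202244… = $56,905.5661…
Total = $557,775.00 + $25,099.8750 + $56,905.5661… = $639,780.44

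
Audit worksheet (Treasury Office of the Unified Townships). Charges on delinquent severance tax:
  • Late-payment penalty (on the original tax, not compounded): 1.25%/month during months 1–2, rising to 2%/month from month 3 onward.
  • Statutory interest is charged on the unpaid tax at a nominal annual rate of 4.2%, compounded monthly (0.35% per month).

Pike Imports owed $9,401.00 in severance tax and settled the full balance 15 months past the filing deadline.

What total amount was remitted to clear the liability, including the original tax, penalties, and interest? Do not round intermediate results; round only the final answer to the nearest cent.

Penalty, months 1–2: 2 × 1.25% × $9,401.00 = $235.03…
Penalty, months 3–15: 13 × 2% × $9,401.00 = $2,444.26
Interest: $9,401.00 × ((1 + 0.0035)^15 − 1) = $9,401.00 × 0.0538060… = $505.8299…
Total = $9,401.00 + $2,679.2850 + $505.8299… = $12,586.11

$12,586.11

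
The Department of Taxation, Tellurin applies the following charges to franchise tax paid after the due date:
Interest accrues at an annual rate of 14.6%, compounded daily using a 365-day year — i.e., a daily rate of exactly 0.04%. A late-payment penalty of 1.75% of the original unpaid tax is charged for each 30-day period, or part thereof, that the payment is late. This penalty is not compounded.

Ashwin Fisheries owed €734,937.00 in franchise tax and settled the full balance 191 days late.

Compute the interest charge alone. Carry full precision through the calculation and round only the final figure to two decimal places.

€58,337.65

Interest: €734,937.00 × ((1 + 0.0004)^191 − 1) = €734,937.00 × 0.07937776… = €58,337.6505…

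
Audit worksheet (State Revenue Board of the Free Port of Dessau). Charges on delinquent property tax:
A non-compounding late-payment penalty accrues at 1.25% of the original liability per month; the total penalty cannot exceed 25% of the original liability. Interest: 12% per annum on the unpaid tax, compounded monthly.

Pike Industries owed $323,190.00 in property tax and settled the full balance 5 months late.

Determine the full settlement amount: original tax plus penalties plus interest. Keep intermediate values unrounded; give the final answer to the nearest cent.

$359,875.31

Penalty: 5 × 1.25% × $323,190.00 = $20,199.38… (below the 25% cap of $80,797.50)
Interest (12%/yr ÷ 12 = 1%/month): $323,190.00 × ((1 + 0.01)^5 − 1) = $16,485.9381…
Total = $323,190.00 + $20,199.3750 + $16,485.9381… = $359,875.31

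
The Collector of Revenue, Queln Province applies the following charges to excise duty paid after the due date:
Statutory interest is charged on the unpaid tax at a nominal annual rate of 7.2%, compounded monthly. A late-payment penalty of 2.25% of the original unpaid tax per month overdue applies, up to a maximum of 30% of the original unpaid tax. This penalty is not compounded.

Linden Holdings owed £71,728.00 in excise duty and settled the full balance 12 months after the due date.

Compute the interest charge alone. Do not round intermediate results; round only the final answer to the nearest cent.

£5,338.30

Interest (7.2%/yr ÷ 12 = 0.6%/month): £71,728.00 × ((1 + 0.006)^12 − 1) = £5,338.2967…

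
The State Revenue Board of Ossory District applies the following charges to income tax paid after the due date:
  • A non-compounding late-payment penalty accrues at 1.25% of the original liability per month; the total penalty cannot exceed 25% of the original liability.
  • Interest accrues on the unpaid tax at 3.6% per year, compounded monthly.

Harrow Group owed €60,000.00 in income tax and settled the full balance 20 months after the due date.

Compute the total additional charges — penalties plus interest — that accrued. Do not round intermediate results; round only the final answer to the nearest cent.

Penalty (uncapped): 20 × 1.25% × €60,000.00 = €15,000.00; cap = 25% × €60,000.00 = €15,000.00 → penalty = €15,000.00
Interest (3.6%/yr ÷ 12 = 0.3%/month): €60,000.00 × ((1 + 0.003)^20 − 1) = €3,704.4706…
Penalties + interest = €15,000.0000 + €3,704.4706… = €18,704.47

€18,704.47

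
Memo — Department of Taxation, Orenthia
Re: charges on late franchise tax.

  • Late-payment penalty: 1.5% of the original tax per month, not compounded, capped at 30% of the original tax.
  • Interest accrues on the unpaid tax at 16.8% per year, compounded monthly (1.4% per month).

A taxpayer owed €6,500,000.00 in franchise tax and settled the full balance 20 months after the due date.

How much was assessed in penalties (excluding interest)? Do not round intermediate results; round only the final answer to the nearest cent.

€1,950,000.00

Penalty (uncapped): 20 × 1.5% × €6,500,000.00 = €1,950,000.00; cap = 30% × €6,500,000.00 = €1,950,000.00 → penalty = €1,950,000.00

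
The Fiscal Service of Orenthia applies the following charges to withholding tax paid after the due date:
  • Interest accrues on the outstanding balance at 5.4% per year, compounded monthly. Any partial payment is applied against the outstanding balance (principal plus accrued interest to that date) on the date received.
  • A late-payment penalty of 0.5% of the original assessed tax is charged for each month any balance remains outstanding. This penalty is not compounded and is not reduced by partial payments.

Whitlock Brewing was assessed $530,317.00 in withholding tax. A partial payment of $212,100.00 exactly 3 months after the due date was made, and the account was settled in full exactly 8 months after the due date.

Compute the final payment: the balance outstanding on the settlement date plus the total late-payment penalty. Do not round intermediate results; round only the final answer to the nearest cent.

Monthly rate = 5.4% ÷ 12 = 0.45%
Balance at month 3: $530,317.0000 × (1 + 0.0045)^3 = $537,508.5446…
After $212,100.00 payment: $537,508.5446… − $212,100.00 = $325,408.5446…
Balance at month 8: $325,408.5446… × (1 + 0.0045)^5 = $332,796.4293…
Penalty: 8 × 0.5% × $530,317.00 = $21,212.68
Final settlement = outstanding balance + penalty = $332,796.4293… + $21,212.68 = $354,009.11

$354,009.11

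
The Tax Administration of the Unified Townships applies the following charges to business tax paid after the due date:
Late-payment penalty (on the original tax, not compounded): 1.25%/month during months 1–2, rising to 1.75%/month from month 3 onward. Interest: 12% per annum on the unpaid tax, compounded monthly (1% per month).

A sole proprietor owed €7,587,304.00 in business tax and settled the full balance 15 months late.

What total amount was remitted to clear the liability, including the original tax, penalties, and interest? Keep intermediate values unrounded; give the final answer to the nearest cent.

Penalty, months 1–2: 2 × 1.25% × €7,587,304.00 = €189,682.60
Penalty, months 3–15: 13 × 1.75% × €7,587,304.00 = €1,726,111.66
Interest: €7,587,304.00 × ((1 + 0.01)^15 − 1) = €7,587,304.00 × 0.1609690… = €1,221,320.3990…
Total = €7,587,304.00 + €1,915,794.2600 + €1,221,320.3990… = €10,724,418.66

€10,724,418.66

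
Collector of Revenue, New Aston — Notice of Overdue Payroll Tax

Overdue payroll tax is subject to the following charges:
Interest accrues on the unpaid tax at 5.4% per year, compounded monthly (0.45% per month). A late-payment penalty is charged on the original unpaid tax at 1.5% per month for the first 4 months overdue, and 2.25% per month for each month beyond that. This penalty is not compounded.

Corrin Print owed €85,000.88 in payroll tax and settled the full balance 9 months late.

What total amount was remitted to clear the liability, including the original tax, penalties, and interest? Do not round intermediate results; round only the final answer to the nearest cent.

Penalty, months 1–4: 4 × 1.5% × €85,000.88 = €5,100.05…
Penalty, months 5–9: 5 × 2.25% × €85,000.88 = €9,562.60…
Interest: €85,000.88 × ((1 + 0.0045)^9 − 1) = €85,000.88 × 0.0412367… = €3,505.1563…
Total = €85,000.88 + €14,662.6518 + €3,505.1563… = €103,168.69

€103,168.69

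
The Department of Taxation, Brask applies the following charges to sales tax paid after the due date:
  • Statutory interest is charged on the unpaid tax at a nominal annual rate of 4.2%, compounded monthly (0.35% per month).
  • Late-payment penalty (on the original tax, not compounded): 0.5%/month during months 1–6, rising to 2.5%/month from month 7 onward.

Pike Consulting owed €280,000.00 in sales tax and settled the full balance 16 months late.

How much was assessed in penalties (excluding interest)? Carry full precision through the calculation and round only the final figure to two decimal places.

€78,400.00

Penalty, months 1–6: 6 × 0.5% × €280,000.00 = €8,400.00
Penalty, months 7–16: 10 × 2.5% × €280,000.00 = €70,000.00
Total penalty = €8,400.00 + €70,000.00 = €78,400.00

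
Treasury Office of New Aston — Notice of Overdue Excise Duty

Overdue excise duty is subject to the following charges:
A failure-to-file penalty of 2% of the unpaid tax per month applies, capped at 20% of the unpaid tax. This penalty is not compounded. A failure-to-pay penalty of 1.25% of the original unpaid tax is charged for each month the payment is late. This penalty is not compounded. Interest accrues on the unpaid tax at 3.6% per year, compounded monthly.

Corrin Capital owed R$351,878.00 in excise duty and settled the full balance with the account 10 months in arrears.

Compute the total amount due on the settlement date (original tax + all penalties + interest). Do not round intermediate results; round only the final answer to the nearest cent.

Failure-to-file: 10 × 2% × R$351,878.00 = R$70,375.60, capped at 20% × R$351,878.00 = R$70,375.60
Failure-to-pay penalty = 1.25% × R$351,878.00 × 10 mo = R$43,984.75
Interest (3.6%/yr ÷ 12 = 0.3%/month): R$351,878.00 × ((1 + 0.003)^10 − 1) = R$10,699.9967…
Total = R$351,878.00 + R$114,360.3500 + R$10,699.9967… = R$476,938.35

R$476,938.35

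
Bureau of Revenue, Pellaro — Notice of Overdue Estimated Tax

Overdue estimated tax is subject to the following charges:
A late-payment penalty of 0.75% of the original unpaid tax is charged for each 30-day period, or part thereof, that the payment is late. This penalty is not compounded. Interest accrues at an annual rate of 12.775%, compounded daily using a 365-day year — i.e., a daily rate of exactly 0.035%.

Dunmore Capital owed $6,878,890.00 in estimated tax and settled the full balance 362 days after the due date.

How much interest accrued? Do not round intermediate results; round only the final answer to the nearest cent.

$929,002.92

Interest: $6,878,890.00 × ((1 + 0.00035)^362 − 1) = $6,878,890.00 × 0.13505128… = $929,002.9162…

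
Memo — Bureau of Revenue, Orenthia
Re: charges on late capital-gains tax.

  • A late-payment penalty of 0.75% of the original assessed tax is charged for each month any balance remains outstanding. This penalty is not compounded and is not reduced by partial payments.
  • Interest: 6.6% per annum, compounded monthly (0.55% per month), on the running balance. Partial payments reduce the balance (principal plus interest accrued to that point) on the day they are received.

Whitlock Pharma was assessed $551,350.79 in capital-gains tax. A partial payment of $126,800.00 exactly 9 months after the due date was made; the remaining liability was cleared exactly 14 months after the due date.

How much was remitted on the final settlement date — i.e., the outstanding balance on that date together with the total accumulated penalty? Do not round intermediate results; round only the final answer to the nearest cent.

Balance at month 9: $551,350.7900 × (1 + 0.0055)^9 = $579,250.8444…
After $126,800.00 payment: $579,250.8444… − $126,800.00 = $452,450.8444…
Balance at month 14: $452,450.8444… × (1 + 0.0055)^5 = $465,030.8639…
Penalty: 14 × 0.75% × $551,350.79 = $57,891.83…
Final settlement = outstanding balance + penalty = $465,030.8639… + $57,891.83… = $522,922.70

$522,922.70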